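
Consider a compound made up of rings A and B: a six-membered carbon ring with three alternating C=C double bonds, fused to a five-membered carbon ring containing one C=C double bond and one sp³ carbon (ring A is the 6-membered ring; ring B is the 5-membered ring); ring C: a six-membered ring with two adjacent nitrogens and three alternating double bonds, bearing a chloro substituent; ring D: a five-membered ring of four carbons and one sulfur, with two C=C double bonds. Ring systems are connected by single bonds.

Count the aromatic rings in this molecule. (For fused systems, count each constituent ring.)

Ring A has a continuous p-orbital overlap around the ring; 3 ring double bonds give 6 π electrons. Since 6 = 4n+2 (n=1), ring A is aromatic (benzene ring).
Ring B has one sp³ carbon, so it is not fully conjugated — not aromatic (cyclopentene ring).
Ring C is planar and fully conjugated; 3 ring double bonds give 6 π electrons. That satisfies 4n+2 with n=1, so ring C is aromatic (pyridazine).
Ring D is planar and fully conjugated; 2 ring double bonds (4 π electrons) plus a heteroatom lone pair (2) give 6 π electrons. Since 6 = 4n+2 (n=1), ring D is aromatic (thiophene).
Aromatic: A, C, D. Total: 3.

3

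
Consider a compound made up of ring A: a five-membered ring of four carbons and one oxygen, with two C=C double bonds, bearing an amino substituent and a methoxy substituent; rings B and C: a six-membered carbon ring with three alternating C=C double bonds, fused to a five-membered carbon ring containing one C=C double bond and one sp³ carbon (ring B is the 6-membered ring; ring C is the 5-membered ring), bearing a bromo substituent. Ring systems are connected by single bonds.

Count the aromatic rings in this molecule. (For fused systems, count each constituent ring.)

2

Ring A is planar and fully conjugated; 2 ring double bonds (4 π electrons) plus a heteroatom lone pair (2) give 6 π electrons. 6 = 4(1)+2, so ring A is aromatic (furan).
Ring B is fully conjugated (every ring atom contributes a p orbital); 3 ring double bonds give 6 π electrons. Since 6 = 4n+2 (n=1), ring B is aromatic (benzene ring).
Ring C has one sp³ carbon, so it is not fully conjugated — not aromatic (cyclopentene ring).
Aromatic: A, B. Total: 2.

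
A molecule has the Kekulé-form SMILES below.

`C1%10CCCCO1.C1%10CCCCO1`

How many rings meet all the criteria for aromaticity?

The SMILES encodes a six-membered saturated ring of five carbons and one oxygen; a six-membered saturated ring of five carbons and one oxygen.
The 6-membered ring with one oxygen has only sp³ atoms, so it is not fully conjugated — not aromatic (tetrahydropyran).
The second 6-membered ring with one oxygen has only sp³ atoms, so it is not fully conjugated — not aromatic (tetrahydropyran).
None of the rings are aromatic. Total: 0.

0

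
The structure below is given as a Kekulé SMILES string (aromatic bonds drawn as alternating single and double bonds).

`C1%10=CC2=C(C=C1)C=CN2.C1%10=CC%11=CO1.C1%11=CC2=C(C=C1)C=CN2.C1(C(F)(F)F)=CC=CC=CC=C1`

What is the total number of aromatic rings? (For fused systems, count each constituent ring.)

5

The SMILES encodes a six-membered carbon ring with three alternating C=C double bonds, fused to a five-membered ring containing one N–H nitrogen and two C=C double bonds; a five-membered ring of four carbons and one oxygen, with two C=C double bonds; a six-membered carbon ring with three alternating C=C double bonds, fused to a five-membered ring containing one N–H nitrogen and two C=C double bonds; an eight-membered carbon ring with four alternating C=C double bonds.
The fused 6/5-membered bicyclic (with one N–H) is a single π system with 9 sp² atoms and 10 π electrons from ring double bonds plus a heteroatom lone pair. 10 = 4(2)+2, so the system is aromatic and both rings count as aromatic (indole).
The 5-membered ring with one oxygen is planar and fully conjugated; 2 ring double bonds (4 π electrons) plus a heteroatom lone pair (2) give 6 π electrons. 6 = 4(1)+2, so it is aromatic (furan).
The fused 6/5-membered bicyclic (with one N–H) is a single π system with 9 sp² atoms and 10 π electrons from ring double bonds plus a heteroatom lone pair. 10 = 4(2)+2, so the system is aromatic and both rings count as aromatic (indole).
The 8-membered ring has only sp² ring atoms; a planar conformation would have a fully conjugated π system of 8 electrons. But 8 = 4(2), which is 4n not 4n+2, so it is not aromatic (cyclooctatetraene) — cyclooctatetraene distorts into a non-planar tub to avoid antiaromaticity.
5 of the 6 rings are aromatic. Total: 5.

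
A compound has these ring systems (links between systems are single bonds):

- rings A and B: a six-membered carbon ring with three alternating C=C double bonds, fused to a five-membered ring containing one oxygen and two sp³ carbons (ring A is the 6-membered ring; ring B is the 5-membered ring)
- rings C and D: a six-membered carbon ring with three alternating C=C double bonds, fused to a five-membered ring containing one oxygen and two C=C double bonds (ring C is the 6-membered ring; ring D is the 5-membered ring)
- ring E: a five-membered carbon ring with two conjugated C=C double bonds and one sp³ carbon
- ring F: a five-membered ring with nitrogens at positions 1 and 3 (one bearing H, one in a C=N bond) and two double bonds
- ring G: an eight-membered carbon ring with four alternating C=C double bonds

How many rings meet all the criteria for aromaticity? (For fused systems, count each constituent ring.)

Ring A has a continuous p-orbital overlap around the ring; 3 ring double bonds give 6 π electrons. Since 6 = 4n+2 (n=1), ring A is aromatic (benzene ring).
Ring B has two sp³ carbons, so it is not fully conjugated — not aromatic (oxolane ring).
Rings C and D form a fused bicyclic system (with one oxygen) with 9 sp² atoms and 10 π electrons from ring double bonds plus a heteroatom lone pair. 10 = 4(2)+2, so the system is aromatic and both rings count as aromatic (benzofuran).
Ring E has one sp³ carbon, so it is not fully conjugated — not aromatic (cyclopentadiene).
Ring F is planar and fully conjugated; 2 ring double bonds (4 π electrons) plus a heteroatom lone pair (2) give 6 π electrons. 6 = 4(1)+2, so ring F is aromatic (imidazole).
Ring G has only sp² ring atoms; a planar conformation would have a fully conjugated π system of 8 electrons. But 8 = 4(2), which is 4n not 4n+2, so ring G is not aromatic (cyclooctatetraene) — cyclooctatetraene distorts into a non-planar tub to avoid antiaromaticity.
Aromatic: A, C, D, F. Total: 4.

4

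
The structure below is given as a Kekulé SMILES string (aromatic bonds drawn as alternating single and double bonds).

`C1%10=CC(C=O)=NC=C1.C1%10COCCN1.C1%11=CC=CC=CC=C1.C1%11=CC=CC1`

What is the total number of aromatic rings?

The SMILES encodes a six-membered ring of five carbons and one nitrogen with three alternating double bonds; a six-membered saturated ring with an oxygen and an N–H nitrogen at positions 1 and 4; an eight-membered carbon ring with four alternating C=C double bonds; a five-membered carbon ring with two conjugated C=C double bonds and one sp³ carbon.
The 6-membered ring with one nitrogen is planar and fully conjugated; 3 ring double bonds give 6 π electrons. 6 = 4(1)+2, so it is aromatic (pyridine).
The 6-membered ring with one oxygen and one N–H (1,4) has only sp³ atoms, so it is not fully conjugated — not aromatic (morpholine).
The 8-membered ring has only sp² ring atoms; a planar conformation would have a fully conjugated π system of 8 electrons. But 8 = 4(2), which is 4n not 4n+2, so it is not aromatic (cyclooctatetraene) — cyclooctatetraene distorts into a non-planar tub to avoid antiaromaticity.
The 5-membered ring has one sp³ carbon, so it is not fully conjugated — not aromatic (cyclopentadiene).
1 of the 4 rings is aromatic. Total: 1.

1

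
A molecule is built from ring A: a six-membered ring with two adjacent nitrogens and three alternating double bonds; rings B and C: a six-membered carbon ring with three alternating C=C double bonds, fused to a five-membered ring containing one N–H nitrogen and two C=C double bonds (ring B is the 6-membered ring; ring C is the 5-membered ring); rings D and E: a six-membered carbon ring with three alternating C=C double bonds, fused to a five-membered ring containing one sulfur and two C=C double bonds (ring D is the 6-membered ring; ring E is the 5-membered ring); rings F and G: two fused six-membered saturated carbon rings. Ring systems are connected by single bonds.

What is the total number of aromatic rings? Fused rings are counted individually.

Ring A is planar and fully conjugated; 3 ring double bonds give 6 π electrons. That satisfies 4n+2 with n=1, so ring A is aromatic (pyridazine).
Rings B and C form a fused bicyclic system (with one N–H) with 9 sp² atoms and 10 π electrons from ring double bonds plus a heteroatom lone pair. 10 = 4(2)+2, so the system is aromatic and both rings count as aromatic (indole).
Rings D and E form a fused bicyclic system (with one sulfur) with 9 sp² atoms and 10 π electrons from ring double bonds plus a heteroatom lone pair. 10 = 4(2)+2, so the system is aromatic and both rings count as aromatic (benzothiophene).
Ring F has only sp³ atoms, so it is not fully conjugated — not aromatic (cyclohexane ring).
Ring G has only sp³ atoms, so it is not fully conjugated — not aromatic (cyclohexane ring).
Aromatic: A, B, C, D, E. Total: 5.

5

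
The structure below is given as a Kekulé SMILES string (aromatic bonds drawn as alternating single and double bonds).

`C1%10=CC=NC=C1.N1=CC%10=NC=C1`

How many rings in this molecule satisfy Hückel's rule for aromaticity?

2

The SMILES encodes a six-membered ring of five carbons and one nitrogen with three alternating double bonds; a six-membered ring with nitrogens at positions 1 and 4 and three alternating double bonds.
The 6-membered ring with one nitrogen has a continuous p-orbital overlap around the ring; 3 ring double bonds give 6 π electrons. Since 6 = 4n+2 (n=1), it is aromatic (pyridine).
The 6-membered ring with two nitrogens (1,4) is planar and fully conjugated; 3 ring double bonds give 6 π electrons. That satisfies 4n+2 with n=1, so it is aromatic (pyrazine).
2 of the 2 rings are aromatic. Total: 2.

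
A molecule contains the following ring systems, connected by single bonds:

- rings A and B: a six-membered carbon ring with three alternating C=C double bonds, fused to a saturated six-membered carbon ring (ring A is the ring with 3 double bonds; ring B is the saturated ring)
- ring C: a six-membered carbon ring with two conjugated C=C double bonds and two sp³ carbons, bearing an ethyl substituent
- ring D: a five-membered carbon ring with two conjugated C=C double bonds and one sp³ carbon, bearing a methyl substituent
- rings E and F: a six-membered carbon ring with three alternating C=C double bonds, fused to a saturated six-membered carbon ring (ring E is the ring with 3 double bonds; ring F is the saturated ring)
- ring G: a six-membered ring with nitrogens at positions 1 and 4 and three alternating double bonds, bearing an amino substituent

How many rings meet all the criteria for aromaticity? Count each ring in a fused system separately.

Ring A has a continuous p-orbital overlap around the ring; 3 ring double bonds give 6 π electrons. Since 6 = 4n+2 (n=1), ring A is aromatic (benzene ring).
Ring B has four sp³ carbons, so it is not fully conjugated — not aromatic (cyclohexane ring).
Ring C has two sp³ carbons, so it is not fully conjugated — not aromatic (1,3-cyclohexadiene).
Ring D has one sp³ carbon, so it is not fully conjugated — not aromatic (cyclopentadiene).
Ring E has a continuous p-orbital overlap around the ring; 3 ring double bonds give 6 π electrons. 6 = 4(1)+2, so ring E is aromatic (benzene ring).
Ring F has four sp³ carbons, so it is not fully conjugated — not aromatic (cyclohexane ring).
Ring G is fully conjugated (every ring atom contributes a p orbital); 3 ring double bonds give 6 π electrons. That satisfies 4n+2 with n=1, so ring G is aromatic (pyrazine).
Aromatic: A, E, G. Total: 3.

3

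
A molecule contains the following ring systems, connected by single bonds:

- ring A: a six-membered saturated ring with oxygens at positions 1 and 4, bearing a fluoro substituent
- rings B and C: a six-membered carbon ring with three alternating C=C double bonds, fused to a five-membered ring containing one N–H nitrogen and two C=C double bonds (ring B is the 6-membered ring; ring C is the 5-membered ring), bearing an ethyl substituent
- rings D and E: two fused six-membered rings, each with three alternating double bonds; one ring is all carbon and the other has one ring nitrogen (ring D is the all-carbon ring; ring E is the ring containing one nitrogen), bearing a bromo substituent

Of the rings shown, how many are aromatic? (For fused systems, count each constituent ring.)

4

Ring A has only sp³ atoms, so it is not fully conjugated — not aromatic (1,4-dioxane).
Rings B and C form a fused bicyclic system (with one N–H) with 9 sp² atoms and 10 π electrons from ring double bonds plus a heteroatom lone pair. 10 = 4(2)+2, so the system is aromatic and both rings count as aromatic (indole).
Rings D and E form a fused bicyclic system (with one nitrogen) with 10 sp² atoms and 10 π electrons from ring double bonds. 10 = 4(2)+2, so the system is aromatic and both rings count as aromatic (quinoline).
Aromatic: B, C, D, E. Total: 4.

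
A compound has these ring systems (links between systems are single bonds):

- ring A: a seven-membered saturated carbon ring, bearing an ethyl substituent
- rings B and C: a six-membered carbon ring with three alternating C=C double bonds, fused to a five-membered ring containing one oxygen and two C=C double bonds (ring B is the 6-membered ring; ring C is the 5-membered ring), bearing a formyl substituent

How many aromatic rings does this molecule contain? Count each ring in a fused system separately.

2

Ring A has only sp³ atoms, so it is not fully conjugated — not aromatic (cycloheptane).
Rings B and C form a fused bicyclic system (with one oxygen) with 9 sp² atoms and 10 π electrons from ring double bonds plus a heteroatom lone pair. 10 = 4(2)+2, so the system is aromatic and both rings count as aromatic (benzofuran).
Aromatic: B, C. Total: 2.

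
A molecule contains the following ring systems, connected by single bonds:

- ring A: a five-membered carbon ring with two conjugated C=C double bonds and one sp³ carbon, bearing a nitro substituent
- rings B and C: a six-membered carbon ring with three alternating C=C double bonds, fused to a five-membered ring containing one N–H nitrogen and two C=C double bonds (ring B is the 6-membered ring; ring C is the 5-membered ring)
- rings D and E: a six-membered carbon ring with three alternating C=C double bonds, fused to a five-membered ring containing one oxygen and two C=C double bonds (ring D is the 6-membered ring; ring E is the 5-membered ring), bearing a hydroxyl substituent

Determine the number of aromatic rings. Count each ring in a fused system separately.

Ring A has one sp³ carbon, so it is not fully conjugated — not aromatic (cyclopentadiene).
Rings B and C form a fused bicyclic system (with one N–H) with 9 sp² atoms and 10 π electrons from ring double bonds plus a heteroatom lone pair. 10 = 4(2)+2, so the system is aromatic and both rings count as aromatic (indole).
Rings D and E form a fused bicyclic system (with one oxygen) with 9 sp² atoms and 10 π electrons from ring double bonds plus a heteroatom lone pair. 10 = 4(2)+2, so the system is aromatic and both rings count as aromatic (benzofuran).
Aromatic: B, C, D, E. Total: 4.

4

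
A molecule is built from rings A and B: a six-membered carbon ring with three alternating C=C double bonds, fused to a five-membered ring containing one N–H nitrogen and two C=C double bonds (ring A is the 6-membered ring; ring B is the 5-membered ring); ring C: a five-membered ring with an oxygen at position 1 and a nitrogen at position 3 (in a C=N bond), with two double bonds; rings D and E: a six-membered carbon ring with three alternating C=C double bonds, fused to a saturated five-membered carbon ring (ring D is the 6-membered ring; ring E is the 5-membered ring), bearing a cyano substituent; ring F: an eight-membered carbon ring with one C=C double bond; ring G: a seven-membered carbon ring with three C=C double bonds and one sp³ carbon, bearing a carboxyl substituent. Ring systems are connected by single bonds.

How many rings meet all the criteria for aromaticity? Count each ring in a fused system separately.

Rings A and B form a fused bicyclic system (with one N–H) with 9 sp² atoms and 10 π electrons from ring double bonds plus a heteroatom lone pair. 10 = 4(2)+2, so the system is aromatic and both rings count as aromatic (indole).
Ring C has a continuous p-orbital overlap around the ring; 2 ring double bonds (4 π electrons) plus a heteroatom lone pair (2) give 6 π electrons. That satisfies 4n+2 with n=1, so ring C is aromatic (oxazole).
Ring D is planar and fully conjugated; 3 ring double bonds give 6 π electrons. That satisfies 4n+2 with n=1, so ring D is aromatic (benzene ring).
Ring E has three sp³ carbons, so it is not fully conjugated — not aromatic (cyclopentane ring).
Ring F has six sp³ carbons, so it is not fully conjugated — not aromatic (cyclooctene).
Ring G has one sp³ carbon, so it is not fully conjugated — not aromatic (cycloheptatriene).
Aromatic: A, B, C, D. Total: 4.

4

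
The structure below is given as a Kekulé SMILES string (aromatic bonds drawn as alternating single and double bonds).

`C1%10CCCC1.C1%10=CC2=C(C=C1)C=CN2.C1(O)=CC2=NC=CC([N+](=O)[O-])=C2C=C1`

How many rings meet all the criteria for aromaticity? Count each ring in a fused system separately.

4

The SMILES encodes a five-membered saturated carbon ring; a six-membered carbon ring with three alternating C=C double bonds, fused to a five-membered ring containing one N–H nitrogen and two C=C double bonds; two fused six-membered rings, each with three alternating double bonds; one ring is all carbon and the other has one ring nitrogen.
The 5-membered ring has only sp³ atoms, so it is not fully conjugated — not aromatic (cyclopentane).
The fused 6/5-membered bicyclic (with one N–H) is a single π system with 9 sp² atoms and 10 π electrons from ring double bonds plus a heteroatom lone pair. 10 = 4(2)+2, so the system is aromatic and both rings count as aromatic (indole).
The fused 6/6-membered bicyclic (with one nitrogen) is a single π system with 10 sp² atoms and 10 π electrons from ring double bonds. 10 = 4(2)+2, so the system is aromatic and both rings count as aromatic (quinoline).
4 of the 5 rings are aromatic. Total: 4.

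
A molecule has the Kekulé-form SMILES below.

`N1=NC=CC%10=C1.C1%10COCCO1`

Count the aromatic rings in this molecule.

The SMILES encodes a six-membered ring with two adjacent nitrogens and three alternating double bonds; a six-membered saturated ring with oxygens at positions 1 and 4.
The 6-membered ring with two nitrogens (1,2) is fully conjugated (every ring atom contributes a p orbital); 3 ring double bonds give 6 π electrons. 6 = 4(1)+2, so it is aromatic (pyridazine).
The 6-membered ring with two oxygens (1,4) has only sp³ atoms, so it is not fully conjugated — not aromatic (1,4-dioxane).
1 of the 2 rings is aromatic. Total: 1.

1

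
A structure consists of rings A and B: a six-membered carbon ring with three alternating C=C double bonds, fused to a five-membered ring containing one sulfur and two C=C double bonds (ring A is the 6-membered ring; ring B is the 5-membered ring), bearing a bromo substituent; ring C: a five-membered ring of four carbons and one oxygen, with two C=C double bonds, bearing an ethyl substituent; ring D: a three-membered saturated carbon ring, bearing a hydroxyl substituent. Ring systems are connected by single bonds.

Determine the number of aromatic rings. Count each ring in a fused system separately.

3

Rings A and B form a fused bicyclic system (with one sulfur) with 9 sp² atoms and 10 π electrons from ring double bonds plus a heteroatom lone pair. 10 = 4(2)+2, so the system is aromatic and both rings count as aromatic (benzothiophene).
Ring C is planar and fully conjugated; 2 ring double bonds (4 π electrons) plus a heteroatom lone pair (2) give 6 π electrons. That satisfies 4n+2 with n=1, so ring C is aromatic (furan).
Ring D has only sp³ atoms, so it is not fully conjugated — not aromatic (cyclopropane).
Aromatic: A, B, C. Total: 3.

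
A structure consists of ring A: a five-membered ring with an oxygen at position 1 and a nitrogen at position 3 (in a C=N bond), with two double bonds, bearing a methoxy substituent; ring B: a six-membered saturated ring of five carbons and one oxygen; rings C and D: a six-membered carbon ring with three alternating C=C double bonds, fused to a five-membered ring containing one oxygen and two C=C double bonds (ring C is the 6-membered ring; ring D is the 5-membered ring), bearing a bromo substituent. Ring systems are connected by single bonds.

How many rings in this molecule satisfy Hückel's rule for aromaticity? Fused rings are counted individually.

3

Ring A has a continuous p-orbital overlap around the ring; 2 ring double bonds (4 π electrons) plus a heteroatom lone pair (2) give 6 π electrons. Since 6 = 4n+2 (n=1), ring A is aromatic (oxazole).
Ring B has only sp³ atoms, so it is not fully conjugated — not aromatic (tetrahydropyran).
Rings C and D form a fused bicyclic system (with one oxygen) with 9 sp² atoms and 10 π electrons from ring double bonds plus a heteroatom lone pair. 10 = 4(2)+2, so the system is aromatic and both rings count as aromatic (benzofuran).
Aromatic: A, C, D. Total: 3.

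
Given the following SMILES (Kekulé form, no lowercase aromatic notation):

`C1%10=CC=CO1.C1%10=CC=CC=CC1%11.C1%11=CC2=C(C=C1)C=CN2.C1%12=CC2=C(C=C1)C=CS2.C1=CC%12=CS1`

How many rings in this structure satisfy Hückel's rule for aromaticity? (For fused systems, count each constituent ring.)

6

The SMILES encodes a five-membered ring of four carbons and one oxygen, with two C=C double bonds; a seven-membered carbon ring with three C=C double bonds and one sp³ carbon; a six-membered carbon ring with three alternating C=C double bonds, fused to a five-membered ring containing one N–H nitrogen and two C=C double bonds; a six-membered carbon ring with three alternating C=C double bonds, fused to a five-membered ring containing one sulfur and two C=C double bonds; a five-membered ring of four carbons and one sulfur, with two C=C double bonds.
The 5-membered ring with one oxygen is fully conjugated (every ring atom contributes a p orbital); 2 ring double bonds (4 π electrons) plus a heteroatom lone pair (2) give 6 π electrons. That satisfies 4n+2 with n=1, so it is aromatic (furan).
The 7-membered ring has one sp³ carbon, so it is not fully conjugated — not aromatic (cycloheptatriene).
The fused 6/5-membered bicyclic (with one N–H) is a single π system with 9 sp² atoms and 10 π electrons from ring double bonds plus a heteroatom lone pair. 10 = 4(2)+2, so the system is aromatic and both rings count as aromatic (indole).
The fused 6/5-membered bicyclic (with one sulfur) is a single π system with 9 sp² atoms and 10 π electrons from ring double bonds plus a heteroatom lone pair. 10 = 4(2)+2, so the system is aromatic and both rings count as aromatic (benzothiophene).
The 5-membered ring with one sulfur is fully conjugated (every ring atom contributes a p orbital); 2 ring double bonds (4 π electrons) plus a heteroatom lone pair (2) give 6 π electrons. 6 = 4(1)+2, so it is aromatic (thiophene).
6 of the 7 rings are aromatic. Total: 6.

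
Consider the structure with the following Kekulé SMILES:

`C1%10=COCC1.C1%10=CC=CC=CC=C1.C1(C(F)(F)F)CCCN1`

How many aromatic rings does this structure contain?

The SMILES encodes a five-membered ring of four carbons and one oxygen, with one C=C double bond and two sp³ carbons; an eight-membered carbon ring with four alternating C=C double bonds; a five-membered saturated ring of four carbons and one N–H nitrogen.
The 5-membered ring with one oxygen has two sp³ carbons, so it is not fully conjugated — not aromatic (2,3-dihydrofuran).
The 8-membered ring has only sp² ring atoms; a planar conformation would have a fully conjugated π system of 8 electrons. But 8 = 4(2), which is 4n not 4n+2, so it is not aromatic (cyclooctatetraene) — cyclooctatetraene distorts into a non-planar tub to avoid antiaromaticity.
The 5-membered ring with one N–H has only sp³ atoms, so it is not fully conjugated — not aromatic (pyrrolidine).
None of the rings are aromatic. Total: 0.

0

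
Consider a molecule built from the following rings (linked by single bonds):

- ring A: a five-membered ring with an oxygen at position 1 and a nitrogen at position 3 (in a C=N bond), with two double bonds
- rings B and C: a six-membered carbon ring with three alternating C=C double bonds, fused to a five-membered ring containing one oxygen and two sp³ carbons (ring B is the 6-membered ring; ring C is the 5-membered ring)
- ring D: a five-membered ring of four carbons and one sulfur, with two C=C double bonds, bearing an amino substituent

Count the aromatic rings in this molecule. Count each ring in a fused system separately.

3

Ring A is fully conjugated (every ring atom contributes a p orbital); 2 ring double bonds (4 π electrons) plus a heteroatom lone pair (2) give 6 π electrons. 6 = 4(1)+2, so ring A is aromatic (oxazole).
Ring B is fully conjugated (every ring atom contributes a p orbital); 3 ring double bonds give 6 π electrons. Since 6 = 4n+2 (n=1), ring B is aromatic (benzene ring).
Ring C has two sp³ carbons, so it is not fully conjugated — not aromatic (oxolane ring).
Ring D is fully conjugated (every ring atom contributes a p orbital); 2 ring double bonds (4 π electrons) plus a heteroatom lone pair (2) give 6 π electrons. Since 6 = 4n+2 (n=1), ring D is aromatic (thiophene).
Aromatic: A, B, D. Total: 3.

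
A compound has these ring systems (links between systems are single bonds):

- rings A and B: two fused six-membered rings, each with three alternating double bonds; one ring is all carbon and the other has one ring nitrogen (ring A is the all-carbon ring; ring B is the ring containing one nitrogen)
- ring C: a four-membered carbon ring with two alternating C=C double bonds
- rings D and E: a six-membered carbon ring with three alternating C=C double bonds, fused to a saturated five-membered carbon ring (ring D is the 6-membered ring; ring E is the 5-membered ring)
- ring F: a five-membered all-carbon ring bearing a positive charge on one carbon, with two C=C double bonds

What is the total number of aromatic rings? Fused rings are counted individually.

3

Rings A and B form a fused bicyclic system (with one nitrogen) with 10 sp² atoms and 10 π electrons from ring double bonds. 10 = 4(2)+2, so the system is aromatic and both rings count as aromatic (quinoline).
Ring C has only sp² ring atoms; a planar conformation would have a fully conjugated π system of 4 electrons. But 4 = 4(1), which is 4n not 4n+2, so ring C is not aromatic (cyclobutadiene) — cyclobutadiene is antiaromatic and distorts to a rectangle.
Ring D is fully conjugated (every ring atom contributes a p orbital); 3 ring double bonds give 6 π electrons. That satisfies 4n+2 with n=1, so ring D is aromatic (benzene ring).
Ring E has three sp³ carbons, so it is not fully conjugated — not aromatic (cyclopentane ring).
Ring F has only sp² ring atoms; a planar conformation would have a fully conjugated π system of 4 electrons. But 4 = 4(1), which is 4n not 4n+2, so ring F is not aromatic (cyclopentadienyl cation).
Aromatic: A, B, D. Total: 3.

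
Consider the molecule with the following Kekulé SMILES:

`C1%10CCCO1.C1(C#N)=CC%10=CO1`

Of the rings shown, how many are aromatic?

1

The SMILES encodes a five-membered saturated ring of four carbons and one oxygen; a five-membered ring of four carbons and one oxygen, with two C=C double bonds.
The 5-membered ring with one oxygen has only sp³ atoms, so it is not fully conjugated — not aromatic (tetrahydrofuran).
The second 5-membered ring with one oxygen is fully conjugated (every ring atom contributes a p orbital); 2 ring double bonds (4 π electrons) plus a heteroatom lone pair (2) give 6 π electrons. 6 = 4(1)+2, so it is aromatic (furan).
1 of the 2 rings is aromatic. Total: 1.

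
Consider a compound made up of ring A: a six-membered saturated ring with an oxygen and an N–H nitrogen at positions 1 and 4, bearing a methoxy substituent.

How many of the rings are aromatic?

0

Ring A has only sp³ atoms, so it is not fully conjugated — not aromatic (morpholine).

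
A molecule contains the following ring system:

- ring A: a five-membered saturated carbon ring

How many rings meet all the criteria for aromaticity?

Ring A has only sp³ atoms, so it is not fully conjugated — not aromatic (cyclopentane).

0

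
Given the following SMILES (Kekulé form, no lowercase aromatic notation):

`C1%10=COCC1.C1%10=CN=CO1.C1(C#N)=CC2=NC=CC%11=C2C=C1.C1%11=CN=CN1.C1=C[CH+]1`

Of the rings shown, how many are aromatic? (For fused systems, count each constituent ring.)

5

The SMILES encodes a five-membered ring of four carbons and one oxygen, with one C=C double bond and two sp³ carbons; a five-membered ring with an oxygen at position 1 and a nitrogen at position 3 (in a C=N bond), with two double bonds; two fused six-membered rings, each with three alternating double bonds; one ring is all carbon and the other has one ring nitrogen; a five-membered ring with nitrogens at positions 1 and 3 (one bearing H, one in a C=N bond) and two double bonds; a three-membered all-carbon ring bearing a positive charge on one carbon, with one C=C double bond.
The 5-membered ring with one oxygen has two sp³ carbons, so it is not fully conjugated — not aromatic (2,3-dihydrofuran).
The 5-membered ring with one oxygen and one =N– is planar and fully conjugated; 2 ring double bonds (4 π electrons) plus a heteroatom lone pair (2) give 6 π electrons. 6 = 4(1)+2, so it is aromatic (oxazole).
The fused 6/6-membered bicyclic (with one nitrogen) is a single π system with 10 sp² atoms and 10 π electrons from ring double bonds. 10 = 4(2)+2, so the system is aromatic and both rings count as aromatic (quinoline).
The 5-membered ring with two nitrogens (one N–H, one =N–) has a continuous p-orbital overlap around the ring; 2 ring double bonds (4 π electrons) plus a heteroatom lone pair (2) give 6 π electrons. That satisfies 4n+2 with n=1, so it is aromatic (imidazole).
The 3-membered ring is fully conjugated (every ring atom contributes a p orbital); 1 ring double bond (2 π electrons) plus the carbocation's empty p orbital (0, but keeps the ring conjugated) give 2 π electrons. 2 = 4(0)+2, so it is aromatic (cyclopropenyl cation).
5 of the 6 rings are aromatic. Total: 5.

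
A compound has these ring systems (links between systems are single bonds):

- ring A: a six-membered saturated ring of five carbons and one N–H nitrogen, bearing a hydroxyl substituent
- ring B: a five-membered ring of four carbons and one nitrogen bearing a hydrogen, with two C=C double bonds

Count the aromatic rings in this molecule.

Ring A has only sp³ atoms, so it is not fully conjugated — not aromatic (piperidine).
Ring B is fully conjugated (every ring atom contributes a p orbital); 2 ring double bonds (4 π electrons) plus a heteroatom lone pair (2) give 6 π electrons. 6 = 4(1)+2, so ring B is aromatic (pyrrole).
Aromatic: B. Total: 1.

1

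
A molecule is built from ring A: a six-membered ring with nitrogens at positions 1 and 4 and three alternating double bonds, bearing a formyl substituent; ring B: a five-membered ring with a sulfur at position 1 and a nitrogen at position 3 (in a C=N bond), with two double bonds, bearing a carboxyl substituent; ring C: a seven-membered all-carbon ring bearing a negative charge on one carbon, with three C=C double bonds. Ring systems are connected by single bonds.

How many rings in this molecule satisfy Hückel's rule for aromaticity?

Ring A is planar and fully conjugated; 3 ring double bonds give 6 π electrons. That satisfies 4n+2 with n=1, so ring A is aromatic (pyrazine).
Ring B is fully conjugated (every ring atom contributes a p orbital); 2 ring double bonds (4 π electrons) plus a heteroatom lone pair (2) give 6 π electrons. That satisfies 4n+2 with n=1, so ring B is aromatic (thiazole).
Ring C has only sp² ring atoms; a planar conformation would have a fully conjugated π system of 8 electrons. But 8 = 4(2), which is 4n not 4n+2, so ring C is not aromatic (cycloheptatrienyl anion).
Aromatic: A, B. Total: 2.

2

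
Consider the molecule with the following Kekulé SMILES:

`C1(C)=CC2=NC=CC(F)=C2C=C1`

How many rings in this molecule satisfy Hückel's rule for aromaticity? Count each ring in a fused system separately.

2

The SMILES encodes two fused six-membered rings, each with three alternating double bonds; one ring is all carbon and the other has one ring nitrogen.
The fused 6/6-membered bicyclic (with one nitrogen) is a single π system with 10 sp² atoms and 10 π electrons from ring double bonds. 10 = 4(2)+2, so the system is aromatic and both rings count as aromatic (quinoline).
2 of the 2 rings are aromatic. Total: 2.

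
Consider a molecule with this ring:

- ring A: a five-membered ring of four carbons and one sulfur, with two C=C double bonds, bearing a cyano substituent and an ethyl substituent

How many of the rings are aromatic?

1

Ring A has a continuous p-orbital overlap around the ring; 2 ring double bonds (4 π electrons) plus a heteroatom lone pair (2) give 6 π electrons. Since 6 = 4n+2 (n=1), ring A is aromatic (thiophene).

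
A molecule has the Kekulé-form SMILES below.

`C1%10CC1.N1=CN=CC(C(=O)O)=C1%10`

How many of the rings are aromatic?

1

The SMILES encodes a three-membered saturated carbon ring; a six-membered ring with nitrogens at positions 1 and 3 and three alternating double bonds.
The 3-membered ring has only sp³ atoms, so it is not fully conjugated — not aromatic (cyclopropane).
The 6-membered ring with two nitrogens (1,3) is planar and fully conjugated; 3 ring double bonds give 6 π electrons. That satisfies 4n+2 with n=1, so it is aromatic (pyrimidine).
1 of the 2 rings is aromatic. Total: 1.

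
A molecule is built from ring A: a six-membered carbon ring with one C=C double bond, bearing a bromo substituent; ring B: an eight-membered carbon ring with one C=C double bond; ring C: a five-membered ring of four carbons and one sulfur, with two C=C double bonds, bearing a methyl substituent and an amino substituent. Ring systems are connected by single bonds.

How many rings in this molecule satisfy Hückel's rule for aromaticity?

Ring A has four sp³ carbons, so it is not fully conjugated — not aromatic (cyclohexene).
Ring B has six sp³ carbons, so it is not fully conjugated — not aromatic (cyclooctene).
Ring C is planar and fully conjugated; 2 ring double bonds (4 π electrons) plus a heteroatom lone pair (2) give 6 π electrons. 6 = 4(1)+2, so ring C is aromatic (thiophene).
Aromatic: C. Total: 1.

1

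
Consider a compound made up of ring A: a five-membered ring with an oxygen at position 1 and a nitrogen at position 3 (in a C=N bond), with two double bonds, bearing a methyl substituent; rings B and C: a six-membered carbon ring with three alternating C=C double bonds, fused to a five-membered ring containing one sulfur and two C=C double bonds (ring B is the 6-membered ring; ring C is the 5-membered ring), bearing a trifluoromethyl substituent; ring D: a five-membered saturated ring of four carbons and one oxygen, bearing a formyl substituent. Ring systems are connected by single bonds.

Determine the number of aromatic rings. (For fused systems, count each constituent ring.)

Ring A is planar and fully conjugated; 2 ring double bonds (4 π electrons) plus a heteroatom lone pair (2) give 6 π electrons. Since 6 = 4n+2 (n=1), ring A is aromatic (oxazole).
Rings B and C form a fused bicyclic system (with one sulfur) with 9 sp² atoms and 10 π electrons from ring double bonds plus a heteroatom lone pair. 10 = 4(2)+2, so the system is aromatic and both rings count as aromatic (benzothiophene).
Ring D has only sp³ atoms, so it is not fully conjugated — not aromatic (tetrahydrofuran).
Aromatic: A, B, C. Total: 3.

3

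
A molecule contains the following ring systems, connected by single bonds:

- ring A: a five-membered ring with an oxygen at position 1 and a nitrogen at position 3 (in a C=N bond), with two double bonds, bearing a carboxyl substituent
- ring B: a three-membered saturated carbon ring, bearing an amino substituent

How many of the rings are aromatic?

1

Ring A is planar and fully conjugated; 2 ring double bonds (4 π electrons) plus a heteroatom lone pair (2) give 6 π electrons. 6 = 4(1)+2, so ring A is aromatic (oxazole).
Ring B has only sp³ atoms, so it is not fully conjugated — not aromatic (cyclopropane).
Aromatic: A. Total: 1.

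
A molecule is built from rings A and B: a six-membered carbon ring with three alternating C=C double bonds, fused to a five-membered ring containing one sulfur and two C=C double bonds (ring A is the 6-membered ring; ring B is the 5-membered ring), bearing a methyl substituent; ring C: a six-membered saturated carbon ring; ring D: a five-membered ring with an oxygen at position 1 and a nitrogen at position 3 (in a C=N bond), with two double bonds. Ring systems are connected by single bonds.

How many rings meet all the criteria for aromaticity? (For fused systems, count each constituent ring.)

Rings A and B form a fused bicyclic system (with one sulfur) with 9 sp² atoms and 10 π electrons from ring double bonds plus a heteroatom lone pair. 10 = 4(2)+2, so the system is aromatic and both rings count as aromatic (benzothiophene).
Ring C has only sp³ atoms, so it is not fully conjugated — not aromatic (cyclohexane).
Ring D is planar and fully conjugated; 2 ring double bonds (4 π electrons) plus a heteroatom lone pair (2) give 6 π electrons. Since 6 = 4n+2 (n=1), ring D is aromatic (oxazole).
Aromatic: A, B, D. Total: 3.

3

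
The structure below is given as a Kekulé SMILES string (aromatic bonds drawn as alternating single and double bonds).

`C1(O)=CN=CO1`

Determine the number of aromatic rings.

1

The SMILES encodes a five-membered ring with an oxygen at position 1 and a nitrogen at position 3 (in a C=N bond), with two double bonds.
The 5-membered ring with one oxygen and one =N– is fully conjugated (every ring atom contributes a p orbital); 2 ring double bonds (4 π electrons) plus a heteroatom lone pair (2) give 6 π electrons. 6 = 4(1)+2, so it is aromatic (oxazole).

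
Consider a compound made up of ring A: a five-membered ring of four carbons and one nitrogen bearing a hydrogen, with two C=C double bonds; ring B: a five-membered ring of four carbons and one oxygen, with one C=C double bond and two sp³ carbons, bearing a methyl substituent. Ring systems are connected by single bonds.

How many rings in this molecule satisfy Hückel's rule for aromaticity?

Ring A has a continuous p-orbital overlap around the ring; 2 ring double bonds (4 π electrons) plus a heteroatom lone pair (2) give 6 π electrons. 6 = 4(1)+2, so ring A is aromatic (pyrrole).
Ring B has two sp³ carbons, so it is not fully conjugated — not aromatic (2,3-dihydrofuran).
Aromatic: A. Total: 1.

1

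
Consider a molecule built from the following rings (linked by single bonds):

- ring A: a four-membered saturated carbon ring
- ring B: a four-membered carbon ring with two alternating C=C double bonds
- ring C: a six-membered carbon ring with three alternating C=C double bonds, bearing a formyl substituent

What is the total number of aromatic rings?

1

Ring A has only sp³ atoms, so it is not fully conjugated — not aromatic (cyclobutane).
Ring B has only sp² ring atoms; a planar conformation would have a fully conjugated π system of 4 electrons. But 4 = 4(1), which is 4n not 4n+2, so ring B is not aromatic (cyclobutadiene) — cyclobutadiene is antiaromatic and distorts to a rectangle.
Ring C is planar and fully conjugated; 3 ring double bonds give 6 π electrons. That satisfies 4n+2 with n=1, so ring C is aromatic (benzene).
Aromatic: C. Total: 1.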